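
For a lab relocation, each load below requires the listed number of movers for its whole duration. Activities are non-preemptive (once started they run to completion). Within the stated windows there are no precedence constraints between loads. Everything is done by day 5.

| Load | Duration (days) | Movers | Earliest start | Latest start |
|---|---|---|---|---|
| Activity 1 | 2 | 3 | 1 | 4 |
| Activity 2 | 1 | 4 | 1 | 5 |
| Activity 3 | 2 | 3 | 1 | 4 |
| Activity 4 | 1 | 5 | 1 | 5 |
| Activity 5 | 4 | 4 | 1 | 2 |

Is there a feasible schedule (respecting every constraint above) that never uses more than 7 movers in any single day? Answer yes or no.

Total mover-days = 37; over 5 days the average is 37/5 > 7, so some day must exceed 7.

no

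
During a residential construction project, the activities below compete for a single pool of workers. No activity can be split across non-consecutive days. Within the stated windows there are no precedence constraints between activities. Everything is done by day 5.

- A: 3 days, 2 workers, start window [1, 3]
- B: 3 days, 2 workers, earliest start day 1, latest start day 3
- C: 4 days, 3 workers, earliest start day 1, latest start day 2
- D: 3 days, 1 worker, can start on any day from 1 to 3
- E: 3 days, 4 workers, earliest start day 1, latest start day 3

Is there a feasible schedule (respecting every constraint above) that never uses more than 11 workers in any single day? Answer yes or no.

no

The minimum achievable peak is 12; 11 < 12, so no feasible schedule stays within the cap.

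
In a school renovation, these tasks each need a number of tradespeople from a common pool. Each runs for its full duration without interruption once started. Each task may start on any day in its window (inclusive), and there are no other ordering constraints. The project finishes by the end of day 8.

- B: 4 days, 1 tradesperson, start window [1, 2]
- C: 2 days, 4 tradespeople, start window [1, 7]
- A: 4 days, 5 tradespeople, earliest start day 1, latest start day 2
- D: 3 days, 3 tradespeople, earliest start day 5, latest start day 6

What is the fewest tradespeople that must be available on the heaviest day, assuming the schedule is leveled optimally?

Early-start (B@1, C@1, A@1, D@5) gives peak 10: d1:10  d2:10  d3:6  d4:6  d5:3  d6:3  d7:3  d8:0.
Shift C→5.
Schedule B@1, C@5, A@1, D@5: d1:6  d2:6  d3:6  d4:6  d5:7  d6:7  d7:3  d8:0 — peak 7.

7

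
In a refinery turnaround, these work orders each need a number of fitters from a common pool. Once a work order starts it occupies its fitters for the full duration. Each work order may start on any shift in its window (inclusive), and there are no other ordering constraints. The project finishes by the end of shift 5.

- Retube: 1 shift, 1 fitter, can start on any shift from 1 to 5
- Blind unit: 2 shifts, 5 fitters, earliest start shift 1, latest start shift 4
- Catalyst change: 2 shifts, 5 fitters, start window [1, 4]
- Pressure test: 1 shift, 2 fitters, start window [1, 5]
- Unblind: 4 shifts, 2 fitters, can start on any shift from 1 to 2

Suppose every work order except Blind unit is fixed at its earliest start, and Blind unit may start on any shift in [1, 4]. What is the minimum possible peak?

Blind unit@1: s1:15  s2:12  s3:2  s4:2  s5:0 → peak 15
Blind unit@2: s1:10  s2:12  s3:7  s4:2  s5:0 → peak 12
Blind unit@3: s1:10  s2:7  s3:7  s4:7  s5:0 → peak 10
Blind unit@4: s1:10  s2:7  s3:2  s4:7  s5:5 → peak 10
Best is Blind unit@3, peak 10.

10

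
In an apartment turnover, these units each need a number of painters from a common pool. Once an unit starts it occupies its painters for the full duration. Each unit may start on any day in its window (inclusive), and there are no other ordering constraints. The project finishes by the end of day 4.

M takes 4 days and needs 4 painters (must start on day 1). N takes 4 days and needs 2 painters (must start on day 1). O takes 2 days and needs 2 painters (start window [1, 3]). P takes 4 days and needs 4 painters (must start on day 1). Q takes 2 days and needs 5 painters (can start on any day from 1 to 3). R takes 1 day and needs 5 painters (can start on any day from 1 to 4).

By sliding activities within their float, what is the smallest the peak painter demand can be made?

Early-start (M@1, N@1, O@1, P@1, Q@1, R@1) gives peak 22: d1:22  d2:17  d3:10  d4:10.
Shift R→3.
Schedule M@1, N@1, O@1, P@1, Q@1, R@3: d1:17  d2:17  d3:15  d4:10 — peak 17.

17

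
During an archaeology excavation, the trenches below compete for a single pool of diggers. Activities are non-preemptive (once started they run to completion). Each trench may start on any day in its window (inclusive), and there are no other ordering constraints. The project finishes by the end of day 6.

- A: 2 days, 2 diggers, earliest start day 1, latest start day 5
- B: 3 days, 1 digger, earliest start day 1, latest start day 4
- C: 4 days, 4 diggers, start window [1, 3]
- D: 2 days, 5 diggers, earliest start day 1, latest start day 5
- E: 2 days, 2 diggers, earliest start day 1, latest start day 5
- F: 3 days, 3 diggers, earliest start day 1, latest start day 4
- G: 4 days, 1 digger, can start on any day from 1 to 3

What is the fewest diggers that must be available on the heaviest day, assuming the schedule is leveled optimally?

9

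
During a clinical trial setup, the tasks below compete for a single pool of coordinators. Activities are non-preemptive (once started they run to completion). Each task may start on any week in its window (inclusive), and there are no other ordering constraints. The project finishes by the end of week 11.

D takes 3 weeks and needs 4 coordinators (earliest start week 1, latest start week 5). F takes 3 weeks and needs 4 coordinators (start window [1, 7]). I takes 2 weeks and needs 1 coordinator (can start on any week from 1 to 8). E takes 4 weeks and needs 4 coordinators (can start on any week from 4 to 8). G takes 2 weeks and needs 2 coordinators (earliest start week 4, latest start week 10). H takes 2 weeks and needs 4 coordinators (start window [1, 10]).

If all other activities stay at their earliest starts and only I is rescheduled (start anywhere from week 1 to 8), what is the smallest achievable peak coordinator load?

12

I@1: w1:13  w2:13  w3:8  w4:6  w5:6  w6:4  w7:4  w8:0  w9:0  w10:0  w11:0 → peak 13
I@2: w1:12  w2:13  w3:9  w4:6  w5:6  w6:4  w7:4  w8:0  w9:0  w10:0  w11:0 → peak 13
I@3: w1:12  w2:12  w3:9  w4:7  w5:6  w6:4  w7:4  w8:0  w9:0  w10:0  w11:0 → peak 12
I@4: w1:12  w2:12  w3:8  w4:7  w5:7  w6:4  w7:4  w8:0  w9:0  w10:0  w11:0 → peak 12
I@5: w1:12  w2:12  w3:8  w4:6  w5:7  w6:5  w7:4  w8:0  w9:0  w10:0  w11:0 → peak 12
I@6: w1:12  w2:12  w3:8  w4:6  w5:6  w6:5  w7:5  w8:0  w9:0  w10:0  w11:0 → peak 12
I@7: w1:12  w2:12  w3:8  w4:6  w5:6  w6:4  w7:5  w8:1  w9:0  w10:0  w11:0 → peak 12
I@8: w1:12  w2:12  w3:8  w4:6  w5:6  w6:4  w7:4  w8:1  w9:1  w10:0  w11:0 → peak 12
Best is I@3, peak 12.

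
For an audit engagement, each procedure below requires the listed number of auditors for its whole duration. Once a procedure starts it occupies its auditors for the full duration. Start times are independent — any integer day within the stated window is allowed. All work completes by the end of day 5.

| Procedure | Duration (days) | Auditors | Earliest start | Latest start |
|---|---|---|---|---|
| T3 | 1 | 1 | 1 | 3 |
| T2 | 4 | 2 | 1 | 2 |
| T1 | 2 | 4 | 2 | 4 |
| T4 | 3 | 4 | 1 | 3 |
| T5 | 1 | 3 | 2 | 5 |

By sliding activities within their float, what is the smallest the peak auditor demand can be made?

7

Early-start (T3@1, T2@1, T1@2, T4@1, T5@2) gives peak 13: d1:7  d2:13  d3:10  d4:2  d5:0.
Shift T1→4, T5→5.
Schedule T3@1, T2@1, T1@4, T4@1, T5@5: d1:7  d2:6  d3:6  d4:6  d5:7 — peak 7.
Total auditor-days = 32 over 5 days ⇒ peak ≥ ⌈32/5⌉ = 7, so 7 is optimal.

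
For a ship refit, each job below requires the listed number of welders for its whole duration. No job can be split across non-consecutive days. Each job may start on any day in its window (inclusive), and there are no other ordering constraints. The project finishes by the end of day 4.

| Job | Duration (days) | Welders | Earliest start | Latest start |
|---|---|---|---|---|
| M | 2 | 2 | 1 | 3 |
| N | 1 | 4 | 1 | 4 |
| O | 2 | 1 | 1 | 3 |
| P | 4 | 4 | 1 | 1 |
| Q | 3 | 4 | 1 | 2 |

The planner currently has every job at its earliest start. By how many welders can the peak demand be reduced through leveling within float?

Early-start peak: d1:15  d2:11  d3:8  d4:4 ⇒ 15.
Leveled (M@1, N@1, O@3, P@1, Q@2): d1:10  d2:10  d3:9  d4:9 ⇒ 10.
Reduction 15 − 10 = 5.

5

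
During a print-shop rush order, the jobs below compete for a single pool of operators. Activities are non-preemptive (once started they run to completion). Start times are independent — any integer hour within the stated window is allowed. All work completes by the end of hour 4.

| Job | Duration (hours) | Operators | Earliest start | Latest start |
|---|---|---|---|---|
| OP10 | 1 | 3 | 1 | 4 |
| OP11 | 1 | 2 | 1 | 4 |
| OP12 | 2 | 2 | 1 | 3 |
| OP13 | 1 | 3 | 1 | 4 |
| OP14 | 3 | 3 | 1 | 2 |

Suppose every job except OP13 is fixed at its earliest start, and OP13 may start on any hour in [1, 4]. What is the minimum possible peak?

OP13@1: h1:13  h2:5  h3:3  h4:0 → peak 13
OP13@2: h1:10  h2:8  h3:3  h4:0 → peak 10
OP13@3: h1:10  h2:5  h3:6  h4:0 → peak 10
OP13@4: h1:10  h2:5  h3:3  h4:3 → peak 10
Best is OP13@2, peak 10.

10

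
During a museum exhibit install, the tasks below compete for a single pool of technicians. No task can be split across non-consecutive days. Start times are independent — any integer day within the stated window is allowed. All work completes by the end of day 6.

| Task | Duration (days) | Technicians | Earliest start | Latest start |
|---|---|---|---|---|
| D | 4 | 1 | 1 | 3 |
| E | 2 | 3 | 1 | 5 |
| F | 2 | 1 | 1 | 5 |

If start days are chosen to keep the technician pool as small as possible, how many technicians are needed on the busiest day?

3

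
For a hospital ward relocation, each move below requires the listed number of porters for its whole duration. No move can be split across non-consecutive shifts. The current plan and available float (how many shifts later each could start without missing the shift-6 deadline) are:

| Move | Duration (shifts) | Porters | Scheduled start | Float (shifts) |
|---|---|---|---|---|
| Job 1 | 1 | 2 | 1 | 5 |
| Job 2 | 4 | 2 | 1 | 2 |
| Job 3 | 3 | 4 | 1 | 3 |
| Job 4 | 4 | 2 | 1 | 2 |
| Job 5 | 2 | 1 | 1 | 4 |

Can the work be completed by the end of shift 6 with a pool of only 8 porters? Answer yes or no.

Schedule Job 1@1, Job 2@1, Job 3@1, Job 4@2, Job 5@4: s1:8  s2:8  s3:8  s4:5  s5:3  s6:0 — peak 8 ≤ 8.

yes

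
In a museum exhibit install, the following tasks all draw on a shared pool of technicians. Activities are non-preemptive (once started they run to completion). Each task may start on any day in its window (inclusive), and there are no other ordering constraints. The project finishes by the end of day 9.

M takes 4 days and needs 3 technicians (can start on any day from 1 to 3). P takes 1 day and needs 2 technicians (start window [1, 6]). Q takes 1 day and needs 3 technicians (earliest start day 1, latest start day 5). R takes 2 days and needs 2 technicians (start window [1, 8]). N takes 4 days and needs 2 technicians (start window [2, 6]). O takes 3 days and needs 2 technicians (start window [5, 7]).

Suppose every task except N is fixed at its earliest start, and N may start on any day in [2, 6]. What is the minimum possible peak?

10

N@2: d1:10  d2:7  d3:5  d4:5  d5:4  d6:2  d7:2  d8:0  d9:0 → peak 10
N@3: d1:10  d2:5  d3:5  d4:5  d5:4  d6:4  d7:2  d8:0  d9:0 → peak 10
N@4: d1:10  d2:5  d3:3  d4:5  d5:4  d6:4  d7:4  d8:0  d9:0 → peak 10
N@5: d1:10  d2:5  d3:3  d4:3  d5:4  d6:4  d7:4  d8:2  d9:0 → peak 10
N@6: d1:10  d2:5  d3:3  d4:3  d5:2  d6:4  d7:4  d8:2  d9:2 → peak 10
Best is N@2, peak 10.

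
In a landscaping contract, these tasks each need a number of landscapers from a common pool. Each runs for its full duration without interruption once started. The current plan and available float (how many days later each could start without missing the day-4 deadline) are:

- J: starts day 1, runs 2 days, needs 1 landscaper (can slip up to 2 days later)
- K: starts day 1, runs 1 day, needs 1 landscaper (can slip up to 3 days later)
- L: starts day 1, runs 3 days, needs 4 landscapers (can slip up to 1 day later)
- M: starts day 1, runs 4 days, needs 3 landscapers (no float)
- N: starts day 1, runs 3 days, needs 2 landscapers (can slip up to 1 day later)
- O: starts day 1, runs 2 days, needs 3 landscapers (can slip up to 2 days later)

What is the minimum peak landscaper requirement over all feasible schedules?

12

Early-start (J@1, K@1, L@1, M@1, N@1, O@1) gives peak 14: d1:14  d2:13  d3:9  d4:3.
Shift O→3.
Schedule J@1, K@1, L@1, M@1, N@1, O@3: d1:11  d2:10  d3:12  d4:6 — peak 12.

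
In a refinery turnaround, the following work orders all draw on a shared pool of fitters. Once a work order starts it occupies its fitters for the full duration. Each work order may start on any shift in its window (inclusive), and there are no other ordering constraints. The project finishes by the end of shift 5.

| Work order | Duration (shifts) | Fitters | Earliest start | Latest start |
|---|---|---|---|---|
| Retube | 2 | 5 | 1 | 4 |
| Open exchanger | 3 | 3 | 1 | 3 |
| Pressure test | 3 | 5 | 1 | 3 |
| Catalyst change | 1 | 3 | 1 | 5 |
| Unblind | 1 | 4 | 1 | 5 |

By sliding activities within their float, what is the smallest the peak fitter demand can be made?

Early-start (Retube@1, Open exchanger@1, Pressure test@1, Catalyst change@1, Unblind@1) gives peak 20: s1:20  s2:13  s3:8  s4:0  s5:0.
Shift Pressure test→3, Catalyst change→4, Unblind→5.
Schedule Retube@1, Open exchanger@1, Pressure test@3, Catalyst change@4, Unblind@5: s1:8  s2:8  s3:8  s4:8  s5:9 — peak 9.
Total fitter-shifts = 41 over 5 shifts ⇒ peak ≥ ⌈41/5⌉ = 9, so 9 is optimal.

9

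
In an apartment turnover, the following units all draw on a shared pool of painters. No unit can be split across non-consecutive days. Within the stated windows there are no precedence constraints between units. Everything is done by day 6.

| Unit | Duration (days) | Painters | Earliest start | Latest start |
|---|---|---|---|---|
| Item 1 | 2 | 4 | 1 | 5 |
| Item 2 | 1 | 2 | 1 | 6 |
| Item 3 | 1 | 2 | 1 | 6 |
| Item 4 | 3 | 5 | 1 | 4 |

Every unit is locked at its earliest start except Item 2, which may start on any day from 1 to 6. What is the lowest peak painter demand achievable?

11

Item 2@1: d1:13  d2:9  d3:5  d4:0  d5:0  d6:0 → peak 13
Item 2@2: d1:11  d2:11  d3:5  d4:0  d5:0  d6:0 → peak 11
Item 2@3: d1:11  d2:9  d3:7  d4:0  d5:0  d6:0 → peak 11
Item 2@4: d1:11  d2:9  d3:5  d4:2  d5:0  d6:0 → peak 11
Item 2@5: d1:11  d2:9  d3:5  d4:0  d5:2  d6:0 → peak 11
Item 2@6: d1:11  d2:9  d3:5  d4:0  d5:0  d6:2 → peak 11
Best is Item 2@2, peak 11.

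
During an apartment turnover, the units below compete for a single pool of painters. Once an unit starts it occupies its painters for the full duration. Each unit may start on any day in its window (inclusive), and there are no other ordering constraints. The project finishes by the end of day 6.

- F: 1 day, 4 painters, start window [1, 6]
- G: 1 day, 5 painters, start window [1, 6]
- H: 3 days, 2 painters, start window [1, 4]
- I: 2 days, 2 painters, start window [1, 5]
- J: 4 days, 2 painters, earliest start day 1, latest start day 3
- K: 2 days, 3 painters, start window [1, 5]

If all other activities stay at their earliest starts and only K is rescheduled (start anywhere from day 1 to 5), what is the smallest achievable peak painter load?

15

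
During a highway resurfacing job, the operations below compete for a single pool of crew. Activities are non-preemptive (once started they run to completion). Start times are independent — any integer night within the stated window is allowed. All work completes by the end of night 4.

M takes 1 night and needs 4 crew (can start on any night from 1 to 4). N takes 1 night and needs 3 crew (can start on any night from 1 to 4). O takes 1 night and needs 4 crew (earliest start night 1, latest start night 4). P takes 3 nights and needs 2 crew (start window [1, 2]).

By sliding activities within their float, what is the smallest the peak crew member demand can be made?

6

Early-start (M@1, N@1, O@1, P@1) gives peak 13: n1:13  n2:2  n3:2  n4:0.
Shift N→2, O→3.
Schedule M@1, N@2, O@3, P@1: n1:6  n2:5  n3:6  n4:0 — peak 6.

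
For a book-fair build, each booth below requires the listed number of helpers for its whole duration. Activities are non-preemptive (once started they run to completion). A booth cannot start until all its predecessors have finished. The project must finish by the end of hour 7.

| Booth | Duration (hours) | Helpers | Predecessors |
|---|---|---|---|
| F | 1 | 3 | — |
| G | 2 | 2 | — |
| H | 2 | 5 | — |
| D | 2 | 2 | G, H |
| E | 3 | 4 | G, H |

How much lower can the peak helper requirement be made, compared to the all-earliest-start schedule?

Early-start peak: h1:10  h2:7  h3:6  h4:6  h5:4  h6:0  h7:0 ⇒ 10.
Leveled (F@1, G@1, H@3, D@5, E@5): h1:5  h2:2  h3:5  h4:5  h5:6  h6:6  h7:4 ⇒ 6.
Reduction 10 − 6 = 4.

4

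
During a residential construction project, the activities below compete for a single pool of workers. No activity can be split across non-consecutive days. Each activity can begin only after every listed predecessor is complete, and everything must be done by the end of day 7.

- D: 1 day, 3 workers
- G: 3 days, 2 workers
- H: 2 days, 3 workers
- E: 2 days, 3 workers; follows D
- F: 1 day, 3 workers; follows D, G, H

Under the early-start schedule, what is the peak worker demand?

8

Early-start schedule: D@1, G@1, H@1, E@2, F@4.
Load per day: day 1: 8, day 2: 8, day 3: 5, day 4: 3, day 5: 0, day 6: 0, day 7: 0.
Peak is 8.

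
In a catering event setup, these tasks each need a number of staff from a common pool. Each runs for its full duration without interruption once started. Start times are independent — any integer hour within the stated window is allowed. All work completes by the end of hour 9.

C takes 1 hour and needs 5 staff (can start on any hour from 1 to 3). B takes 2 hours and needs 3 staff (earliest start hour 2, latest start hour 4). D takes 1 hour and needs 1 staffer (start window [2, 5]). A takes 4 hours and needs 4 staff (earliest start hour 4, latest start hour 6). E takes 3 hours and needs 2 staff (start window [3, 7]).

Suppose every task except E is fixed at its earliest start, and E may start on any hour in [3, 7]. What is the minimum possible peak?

E@3: h1:5  h2:4  h3:5  h4:6  h5:6  h6:4  h7:4  h8:0  h9:0 → peak 6
E@4: h1:5  h2:4  h3:3  h4:6  h5:6  h6:6  h7:4  h8:0  h9:0 → peak 6
E@5: h1:5  h2:4  h3:3  h4:4  h5:6  h6:6  h7:6  h8:0  h9:0 → peak 6
E@6: h1:5  h2:4  h3:3  h4:4  h5:4  h6:6  h7:6  h8:2  h9:0 → peak 6
E@7: h1:5  h2:4  h3:3  h4:4  h5:4  h6:4  h7:6  h8:2  h9:2 → peak 6
Best is E@3, peak 6.

6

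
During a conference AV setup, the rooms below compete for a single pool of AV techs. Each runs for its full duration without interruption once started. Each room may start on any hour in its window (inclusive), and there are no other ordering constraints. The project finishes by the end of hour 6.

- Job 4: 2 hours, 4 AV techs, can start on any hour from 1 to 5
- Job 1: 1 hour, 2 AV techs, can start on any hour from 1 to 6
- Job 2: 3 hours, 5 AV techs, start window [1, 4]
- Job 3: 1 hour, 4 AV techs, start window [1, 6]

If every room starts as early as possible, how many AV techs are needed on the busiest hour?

15

Early-start schedule: Job 4@1, Job 1@1, Job 2@1, Job 3@1.
Load per hour: hour 1: 15, hour 2: 9, hour 3: 5, hour 4: 0, hour 5: 0, hour 6: 0.
Peak is 15.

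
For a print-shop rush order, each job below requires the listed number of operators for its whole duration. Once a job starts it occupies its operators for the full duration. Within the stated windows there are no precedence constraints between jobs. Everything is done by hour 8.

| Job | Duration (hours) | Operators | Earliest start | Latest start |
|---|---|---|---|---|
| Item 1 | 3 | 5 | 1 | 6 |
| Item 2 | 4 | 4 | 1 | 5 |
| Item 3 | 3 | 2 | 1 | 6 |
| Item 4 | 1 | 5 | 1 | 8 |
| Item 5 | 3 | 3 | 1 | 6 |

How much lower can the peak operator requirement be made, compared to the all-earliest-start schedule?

Early-start peak: h1:19  h2:14  h3:14  h4:4  h5:0  h6:0  h7:0  h8:0 ⇒ 19.
Leveled (Item 1@1, Item 2@4, Item 3@1, Item 4@8, Item 5@4): h1:7  h2:7  h3:7  h4:7  h5:7  h6:7  h7:4  h8:5 ⇒ 7.
Reduction 19 − 7 = 12.

12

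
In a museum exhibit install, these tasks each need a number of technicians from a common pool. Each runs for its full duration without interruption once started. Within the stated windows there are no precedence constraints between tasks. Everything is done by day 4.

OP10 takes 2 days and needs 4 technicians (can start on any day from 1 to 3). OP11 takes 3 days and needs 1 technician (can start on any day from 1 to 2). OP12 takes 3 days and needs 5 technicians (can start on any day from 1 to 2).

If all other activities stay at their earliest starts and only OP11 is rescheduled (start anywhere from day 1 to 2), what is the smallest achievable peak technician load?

OP11@1: d1:10  d2:10  d3:6  d4:0 → peak 10
OP11@2: d1:9  d2:10  d3:6  d4:1 → peak 10
Best is OP11@1, peak 10.

10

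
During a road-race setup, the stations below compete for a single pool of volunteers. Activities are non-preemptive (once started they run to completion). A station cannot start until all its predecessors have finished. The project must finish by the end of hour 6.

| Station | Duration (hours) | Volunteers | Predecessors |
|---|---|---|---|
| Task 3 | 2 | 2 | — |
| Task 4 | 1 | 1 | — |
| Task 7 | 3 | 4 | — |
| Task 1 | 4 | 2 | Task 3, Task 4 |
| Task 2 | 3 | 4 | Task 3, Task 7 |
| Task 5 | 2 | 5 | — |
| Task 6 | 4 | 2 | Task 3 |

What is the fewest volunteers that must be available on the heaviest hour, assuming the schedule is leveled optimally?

12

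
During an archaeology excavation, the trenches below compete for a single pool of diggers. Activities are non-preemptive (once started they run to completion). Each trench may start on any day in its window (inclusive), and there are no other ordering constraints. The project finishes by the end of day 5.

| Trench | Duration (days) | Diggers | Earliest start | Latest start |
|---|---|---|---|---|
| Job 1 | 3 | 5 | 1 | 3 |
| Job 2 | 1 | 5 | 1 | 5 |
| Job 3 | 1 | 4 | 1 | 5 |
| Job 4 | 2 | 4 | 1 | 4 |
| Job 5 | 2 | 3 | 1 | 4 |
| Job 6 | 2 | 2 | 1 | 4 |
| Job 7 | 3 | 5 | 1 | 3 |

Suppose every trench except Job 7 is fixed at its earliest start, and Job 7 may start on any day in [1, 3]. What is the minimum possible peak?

23

Job 7@1: d1:28  d2:19  d3:10  d4:0  d5:0 → peak 28
Job 7@2: d1:23  d2:19  d3:10  d4:5  d5:0 → peak 23
Job 7@3: d1:23  d2:14  d3:10  d4:5  d5:5 → peak 23
Best is Job 7@2, peak 23.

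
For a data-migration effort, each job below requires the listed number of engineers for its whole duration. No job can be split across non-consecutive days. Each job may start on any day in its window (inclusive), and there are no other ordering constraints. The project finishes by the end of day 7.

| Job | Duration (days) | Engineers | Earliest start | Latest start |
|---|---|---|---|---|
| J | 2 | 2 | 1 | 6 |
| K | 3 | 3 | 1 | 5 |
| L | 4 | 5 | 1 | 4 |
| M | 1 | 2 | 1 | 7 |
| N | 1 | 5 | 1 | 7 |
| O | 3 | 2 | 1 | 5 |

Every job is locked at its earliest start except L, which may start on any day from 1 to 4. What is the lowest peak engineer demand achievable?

14

L@1: d1:19  d2:12  d3:10  d4:5  d5:0  d6:0  d7:0 → peak 19
L@2: d1:14  d2:12  d3:10  d4:5  d5:5  d6:0  d7:0 → peak 14
L@3: d1:14  d2:7  d3:10  d4:5  d5:5  d6:5  d7:0 → peak 14
L@4: d1:14  d2:7  d3:5  d4:5  d5:5  d6:5  d7:5 → peak 14
Best is L@2, peak 14.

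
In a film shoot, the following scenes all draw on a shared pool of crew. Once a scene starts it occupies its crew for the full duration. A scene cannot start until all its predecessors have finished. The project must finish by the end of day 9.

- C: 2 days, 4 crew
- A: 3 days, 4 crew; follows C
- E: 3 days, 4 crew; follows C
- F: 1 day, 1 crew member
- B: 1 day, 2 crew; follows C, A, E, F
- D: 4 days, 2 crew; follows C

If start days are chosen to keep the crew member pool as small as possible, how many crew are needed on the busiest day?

6

Early-start (C@1, A@3, E@3, F@1, B@6, D@3) gives peak 10: d1:5  d2:4  d3:10  d4:10  d5:10  d6:4  d7:0  d8:0  d9:0.
Shift E→6, B→9.
Schedule C@1, A@3, E@6, F@1, B@9, D@3: d1:5  d2:4  d3:6  d4:6  d5:6  d6:6  d7:4  d8:4  d9:2 — peak 6.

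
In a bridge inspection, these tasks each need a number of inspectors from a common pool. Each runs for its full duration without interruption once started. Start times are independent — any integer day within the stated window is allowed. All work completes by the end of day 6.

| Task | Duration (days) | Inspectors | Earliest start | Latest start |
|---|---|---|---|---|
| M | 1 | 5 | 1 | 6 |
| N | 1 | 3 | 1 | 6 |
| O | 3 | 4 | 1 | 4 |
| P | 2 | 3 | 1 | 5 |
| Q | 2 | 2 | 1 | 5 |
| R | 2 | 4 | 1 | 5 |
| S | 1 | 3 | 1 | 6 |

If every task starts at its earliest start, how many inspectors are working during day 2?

At early start, day 2 has: O, P, Q, R.
Demand: 4 + 3 + 2 + 4 = 13.

13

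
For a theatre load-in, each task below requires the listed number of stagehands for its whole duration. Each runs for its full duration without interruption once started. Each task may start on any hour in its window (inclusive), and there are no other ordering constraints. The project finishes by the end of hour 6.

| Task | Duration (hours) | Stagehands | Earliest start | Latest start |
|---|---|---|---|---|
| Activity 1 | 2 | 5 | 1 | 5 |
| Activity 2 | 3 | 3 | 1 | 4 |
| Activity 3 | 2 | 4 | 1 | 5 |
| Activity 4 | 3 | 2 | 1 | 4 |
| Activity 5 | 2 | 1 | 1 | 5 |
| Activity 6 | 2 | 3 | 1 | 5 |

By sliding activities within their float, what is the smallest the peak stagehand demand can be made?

7

Early-start (Activity 1@1, Activity 2@1, Activity 3@1, Activity 4@1, Activity 5@1, Activity 6@1) gives peak 18: h1:18  h2:18  h3:5  h4:0  h5:0  h6:0.
Shift Activity 2→4, Activity 3→3, Activity 5→5, Activity 6→5.
Schedule Activity 1@1, Activity 2@4, Activity 3@3, Activity 4@1, Activity 5@5, Activity 6@5: h1:7  h2:7  h3:6  h4:7  h5:7  h6:7 — peak 7.
Total stagehand-hours = 41 over 6 hours ⇒ peak ≥ ⌈41/6⌉ = 7, so 7 is optimal.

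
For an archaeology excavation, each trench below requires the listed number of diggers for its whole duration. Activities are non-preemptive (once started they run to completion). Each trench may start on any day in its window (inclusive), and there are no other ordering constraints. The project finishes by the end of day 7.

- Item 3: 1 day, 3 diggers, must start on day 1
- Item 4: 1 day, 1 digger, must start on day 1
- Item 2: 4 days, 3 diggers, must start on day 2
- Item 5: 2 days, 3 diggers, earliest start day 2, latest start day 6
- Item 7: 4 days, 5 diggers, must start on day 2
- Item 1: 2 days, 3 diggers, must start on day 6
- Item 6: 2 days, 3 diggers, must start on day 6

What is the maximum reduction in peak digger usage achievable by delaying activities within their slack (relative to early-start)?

2

Early-start peak: d1:4  d2:11  d3:11  d4:8  d5:8  d6:6  d7:6 ⇒ 11.
Leveled (Item 3@1, Item 4@1, Item 2@2, Item 5@6, Item 7@2, Item 1@6, Item 6@6): d1:4  d2:8  d3:8  d4:8  d5:8  d6:9  d7:9 ⇒ 9.
Reduction 11 − 9 = 2.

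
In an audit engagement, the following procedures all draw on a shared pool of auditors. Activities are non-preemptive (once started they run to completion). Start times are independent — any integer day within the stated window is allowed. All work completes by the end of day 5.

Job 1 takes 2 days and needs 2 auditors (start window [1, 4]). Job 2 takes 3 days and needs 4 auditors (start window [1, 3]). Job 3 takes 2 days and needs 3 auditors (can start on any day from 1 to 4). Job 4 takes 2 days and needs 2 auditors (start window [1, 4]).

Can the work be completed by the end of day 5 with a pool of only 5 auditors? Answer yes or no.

no

Total auditor-days = 26; over 5 days the average is 26/5 > 5, so some day must exceed 5.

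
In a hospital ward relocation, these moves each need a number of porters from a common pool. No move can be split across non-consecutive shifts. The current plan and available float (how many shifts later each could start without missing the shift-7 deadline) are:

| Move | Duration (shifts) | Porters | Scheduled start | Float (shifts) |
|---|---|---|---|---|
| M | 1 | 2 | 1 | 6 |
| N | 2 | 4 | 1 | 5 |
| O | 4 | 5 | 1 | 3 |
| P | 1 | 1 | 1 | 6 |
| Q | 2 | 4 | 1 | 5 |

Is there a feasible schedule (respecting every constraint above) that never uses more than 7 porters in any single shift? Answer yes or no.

no

The minimum achievable peak is 8; 7 < 8, so no feasible schedule stays within the cap.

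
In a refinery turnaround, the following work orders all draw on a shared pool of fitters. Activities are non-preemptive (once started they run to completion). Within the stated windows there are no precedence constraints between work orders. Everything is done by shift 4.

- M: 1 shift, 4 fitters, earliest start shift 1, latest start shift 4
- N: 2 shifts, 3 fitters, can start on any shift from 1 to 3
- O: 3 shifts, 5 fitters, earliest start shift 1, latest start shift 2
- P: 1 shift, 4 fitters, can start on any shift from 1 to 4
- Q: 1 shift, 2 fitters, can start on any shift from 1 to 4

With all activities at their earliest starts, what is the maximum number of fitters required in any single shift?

Early-start schedule: M@1, N@1, O@1, P@1, Q@1.
Load per shift: shift 1: 18, shift 2: 8, shift 3: 5, shift 4: 0.
Peak is 18.

18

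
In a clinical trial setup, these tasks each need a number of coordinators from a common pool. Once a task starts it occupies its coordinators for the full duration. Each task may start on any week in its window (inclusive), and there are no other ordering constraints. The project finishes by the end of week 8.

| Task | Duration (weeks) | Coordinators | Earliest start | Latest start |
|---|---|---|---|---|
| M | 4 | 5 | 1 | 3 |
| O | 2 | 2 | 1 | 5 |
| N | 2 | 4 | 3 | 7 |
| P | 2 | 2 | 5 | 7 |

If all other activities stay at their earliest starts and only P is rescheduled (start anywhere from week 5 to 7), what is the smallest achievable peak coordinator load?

9

P@5: w1:7  w2:7  w3:9  w4:9  w5:2  w6:2  w7:0  w8:0 → peak 9
P@6: w1:7  w2:7  w3:9  w4:9  w5:0  w6:2  w7:2  w8:0 → peak 9
P@7: w1:7  w2:7  w3:9  w4:9  w5:0  w6:0  w7:2  w8:2 → peak 9
Best is P@5, peak 9.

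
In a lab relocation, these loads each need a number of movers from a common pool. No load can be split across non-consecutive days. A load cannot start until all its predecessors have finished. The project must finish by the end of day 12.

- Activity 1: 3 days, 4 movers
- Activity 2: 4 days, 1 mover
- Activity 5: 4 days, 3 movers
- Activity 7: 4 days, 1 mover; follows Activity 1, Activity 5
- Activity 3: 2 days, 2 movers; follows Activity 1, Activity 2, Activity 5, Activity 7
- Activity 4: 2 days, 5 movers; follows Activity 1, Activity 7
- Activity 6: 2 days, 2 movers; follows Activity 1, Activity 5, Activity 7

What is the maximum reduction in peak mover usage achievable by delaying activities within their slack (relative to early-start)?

2

Early-start peak: d1:8  d2:8  d3:8  d4:4  d5:1  d6:1  d7:1  d8:1  d9:9  d10:9  d11:0  d12:0 ⇒ 9.
Leveled (Activity 1@1, Activity 2@4, Activity 5@1, Activity 7@5, Activity 3@9, Activity 4@9, Activity 6@11): d1:7  d2:7  d3:7  d4:4  d5:2  d6:2  d7:2  d8:1  d9:7  d10:7  d11:2  d12:2 ⇒ 7.
Reduction 9 − 7 = 2.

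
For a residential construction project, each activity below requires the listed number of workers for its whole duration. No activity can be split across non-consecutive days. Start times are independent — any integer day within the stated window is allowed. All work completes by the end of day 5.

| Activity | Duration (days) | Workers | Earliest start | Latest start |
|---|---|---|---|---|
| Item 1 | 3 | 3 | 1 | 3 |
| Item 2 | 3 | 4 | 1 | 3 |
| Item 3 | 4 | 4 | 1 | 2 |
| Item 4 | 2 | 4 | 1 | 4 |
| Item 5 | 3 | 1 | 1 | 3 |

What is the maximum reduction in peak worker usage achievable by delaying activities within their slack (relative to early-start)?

4

Early-start peak: d1:16  d2:16  d3:12  d4:4  d5:0 ⇒ 16.
Leveled (Item 1@1, Item 2@1, Item 3@1, Item 4@4, Item 5@1): d1:12  d2:12  d3:12  d4:8  d5:4 ⇒ 12.
Reduction 16 − 12 = 4.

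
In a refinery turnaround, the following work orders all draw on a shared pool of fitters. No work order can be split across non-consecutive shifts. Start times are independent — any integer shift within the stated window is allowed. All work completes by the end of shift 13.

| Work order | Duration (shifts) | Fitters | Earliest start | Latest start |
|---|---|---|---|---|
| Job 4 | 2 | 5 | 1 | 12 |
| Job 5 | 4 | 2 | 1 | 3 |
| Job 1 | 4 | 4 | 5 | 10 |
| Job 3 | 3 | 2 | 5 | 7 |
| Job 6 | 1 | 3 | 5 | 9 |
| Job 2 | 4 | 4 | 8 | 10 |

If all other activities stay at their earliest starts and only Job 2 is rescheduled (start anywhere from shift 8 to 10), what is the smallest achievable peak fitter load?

Job 2@8: s1:7  s2:7  s3:2  s4:2  s5:9  s6:6  s7:6  s8:8  s9:4  s10:4  s11:4  s12:0  s13:0 → peak 9
Job 2@9: s1:7  s2:7  s3:2  s4:2  s5:9  s6:6  s7:6  s8:4  s9:4  s10:4  s11:4  s12:4  s13:0 → peak 9
Job 2@10: s1:7  s2:7  s3:2  s4:2  s5:9  s6:6  s7:6  s8:4  s9:0  s10:4  s11:4  s12:4  s13:4 → peak 9
Best is Job 2@8, peak 9.

9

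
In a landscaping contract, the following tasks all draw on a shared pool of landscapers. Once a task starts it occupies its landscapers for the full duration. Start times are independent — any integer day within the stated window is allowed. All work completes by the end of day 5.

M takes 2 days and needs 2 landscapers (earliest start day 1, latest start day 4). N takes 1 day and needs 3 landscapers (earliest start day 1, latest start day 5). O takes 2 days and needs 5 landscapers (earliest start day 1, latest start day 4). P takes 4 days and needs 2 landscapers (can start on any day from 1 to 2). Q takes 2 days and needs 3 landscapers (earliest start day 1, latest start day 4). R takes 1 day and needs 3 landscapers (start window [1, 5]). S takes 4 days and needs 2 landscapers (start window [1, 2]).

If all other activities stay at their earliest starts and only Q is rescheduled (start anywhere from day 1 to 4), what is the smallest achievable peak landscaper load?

Q@1: d1:20  d2:14  d3:4  d4:4  d5:0 → peak 20
Q@2: d1:17  d2:14  d3:7  d4:4  d5:0 → peak 17
Q@3: d1:17  d2:11  d3:7  d4:7  d5:0 → peak 17
Q@4: d1:17  d2:11  d3:4  d4:7  d5:3 → peak 17
Best is Q@2, peak 17.

17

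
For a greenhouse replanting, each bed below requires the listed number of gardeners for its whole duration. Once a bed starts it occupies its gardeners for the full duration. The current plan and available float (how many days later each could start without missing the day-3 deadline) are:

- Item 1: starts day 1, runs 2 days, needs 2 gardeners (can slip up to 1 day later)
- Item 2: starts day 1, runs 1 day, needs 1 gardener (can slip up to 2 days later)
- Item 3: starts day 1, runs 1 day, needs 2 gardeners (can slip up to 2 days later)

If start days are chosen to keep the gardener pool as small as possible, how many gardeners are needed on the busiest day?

Early-start (Item 1@1, Item 2@1, Item 3@1) gives peak 5: d1:5  d2:2  d3:0.
Shift Item 3→3.
Schedule Item 1@1, Item 2@1, Item 3@3: d1:3  d2:2  d3:2 — peak 3.
Total gardener-days = 7 over 3 days ⇒ peak ≥ ⌈7/3⌉ = 3, so 3 is optimal.

3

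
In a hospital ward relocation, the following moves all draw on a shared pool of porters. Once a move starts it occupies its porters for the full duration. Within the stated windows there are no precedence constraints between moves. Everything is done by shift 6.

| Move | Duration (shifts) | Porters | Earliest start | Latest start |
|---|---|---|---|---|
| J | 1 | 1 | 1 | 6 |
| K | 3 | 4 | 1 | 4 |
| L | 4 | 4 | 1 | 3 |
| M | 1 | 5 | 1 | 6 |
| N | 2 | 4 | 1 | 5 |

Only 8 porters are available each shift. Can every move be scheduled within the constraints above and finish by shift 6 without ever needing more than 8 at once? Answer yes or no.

yes

Schedule J@1, K@1, L@2, M@6, N@4: s1:5  s2:8  s3:8  s4:8  s5:8  s6:5 — peak 8 ≤ 8.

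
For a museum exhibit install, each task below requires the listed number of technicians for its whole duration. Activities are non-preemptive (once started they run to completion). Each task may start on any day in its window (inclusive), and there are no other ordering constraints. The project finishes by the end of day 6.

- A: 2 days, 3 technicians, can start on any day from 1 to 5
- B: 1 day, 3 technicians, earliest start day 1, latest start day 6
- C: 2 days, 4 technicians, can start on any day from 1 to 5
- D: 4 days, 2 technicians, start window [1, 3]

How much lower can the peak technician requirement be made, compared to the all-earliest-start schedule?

Early-start peak: d1:12  d2:9  d3:2  d4:2  d5:0  d6:0 ⇒ 12.
Leveled (A@1, B@3, C@5, D@1): d1:5  d2:5  d3:5  d4:2  d5:4  d6:4 ⇒ 5.
Reduction 12 − 5 = 7.

7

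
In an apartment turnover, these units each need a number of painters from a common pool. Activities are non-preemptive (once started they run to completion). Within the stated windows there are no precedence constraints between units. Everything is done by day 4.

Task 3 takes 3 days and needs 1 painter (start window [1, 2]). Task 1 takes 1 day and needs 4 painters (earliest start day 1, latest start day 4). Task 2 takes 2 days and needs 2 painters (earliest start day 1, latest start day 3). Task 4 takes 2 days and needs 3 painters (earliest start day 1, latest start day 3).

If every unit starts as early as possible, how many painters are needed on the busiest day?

Early-start schedule: Task 3@1, Task 1@1, Task 2@1, Task 4@1.
Load per day: day 1: 10, day 2: 6, day 3: 1, day 4: 0.
Peak is 10.

10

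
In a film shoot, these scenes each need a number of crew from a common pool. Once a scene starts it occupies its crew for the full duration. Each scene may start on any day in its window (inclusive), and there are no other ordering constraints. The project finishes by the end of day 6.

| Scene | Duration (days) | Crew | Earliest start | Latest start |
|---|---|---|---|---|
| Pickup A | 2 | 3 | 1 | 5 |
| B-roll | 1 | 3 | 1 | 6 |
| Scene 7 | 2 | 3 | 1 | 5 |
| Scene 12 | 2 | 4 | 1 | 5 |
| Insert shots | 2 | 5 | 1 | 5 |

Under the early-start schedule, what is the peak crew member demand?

Early-start schedule: Pickup A@1, B-roll@1, Scene 7@1, Scene 12@1, Insert shots@1.
Load per day: day 1: 18, day 2: 15, day 3: 0, day 4: 0, day 5: 0, day 6: 0.
Peak is 18.

18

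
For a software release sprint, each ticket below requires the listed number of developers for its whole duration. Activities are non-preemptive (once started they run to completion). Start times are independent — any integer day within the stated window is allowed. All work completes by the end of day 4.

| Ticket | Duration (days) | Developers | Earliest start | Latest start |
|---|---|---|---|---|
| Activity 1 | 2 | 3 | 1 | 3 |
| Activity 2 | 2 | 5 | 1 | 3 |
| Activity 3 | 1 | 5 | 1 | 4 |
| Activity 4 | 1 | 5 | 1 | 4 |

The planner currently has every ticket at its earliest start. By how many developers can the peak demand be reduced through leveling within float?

Early-start peak: d1:18  d2:8  d3:0  d4:0 ⇒ 18.
Leveled (Activity 1@1, Activity 2@1, Activity 3@3, Activity 4@4): d1:8  d2:8  d3:5  d4:5 ⇒ 8.
Reduction 18 − 8 = 10.

10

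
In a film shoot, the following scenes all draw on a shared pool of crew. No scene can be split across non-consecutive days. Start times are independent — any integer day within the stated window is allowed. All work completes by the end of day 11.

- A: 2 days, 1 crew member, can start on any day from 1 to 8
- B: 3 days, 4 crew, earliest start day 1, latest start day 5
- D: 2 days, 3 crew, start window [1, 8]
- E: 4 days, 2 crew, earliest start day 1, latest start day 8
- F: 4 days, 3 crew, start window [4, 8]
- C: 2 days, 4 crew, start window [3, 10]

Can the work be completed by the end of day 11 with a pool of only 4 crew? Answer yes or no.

no

Total crew member-days = 48; over 11 days the average is 48/11 > 4, so some day must exceed 4.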